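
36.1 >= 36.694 False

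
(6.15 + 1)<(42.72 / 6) False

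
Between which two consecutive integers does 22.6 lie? 22 and 23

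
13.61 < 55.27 True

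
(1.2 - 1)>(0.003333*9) True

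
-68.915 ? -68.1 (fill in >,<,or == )<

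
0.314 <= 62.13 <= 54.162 False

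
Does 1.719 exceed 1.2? Yes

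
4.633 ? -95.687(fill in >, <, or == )>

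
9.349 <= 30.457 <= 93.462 True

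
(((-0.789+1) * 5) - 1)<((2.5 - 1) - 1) True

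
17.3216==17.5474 False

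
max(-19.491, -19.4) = -19.4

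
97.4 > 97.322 True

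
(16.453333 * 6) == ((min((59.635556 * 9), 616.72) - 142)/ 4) False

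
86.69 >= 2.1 True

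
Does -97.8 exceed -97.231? No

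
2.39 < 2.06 False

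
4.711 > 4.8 False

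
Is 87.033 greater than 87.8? No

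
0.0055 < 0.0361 True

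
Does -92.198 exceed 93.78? No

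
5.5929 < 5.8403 True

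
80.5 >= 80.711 False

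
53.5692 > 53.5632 True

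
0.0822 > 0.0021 True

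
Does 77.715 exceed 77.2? Yes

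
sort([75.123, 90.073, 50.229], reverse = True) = [90.073, 75.123, 50.229]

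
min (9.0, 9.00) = 9.0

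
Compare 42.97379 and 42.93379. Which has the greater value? 42.97379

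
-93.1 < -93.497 False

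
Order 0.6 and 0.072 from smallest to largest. 0.072, 0.6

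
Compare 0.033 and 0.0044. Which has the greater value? 0.033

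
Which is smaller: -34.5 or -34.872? -34.872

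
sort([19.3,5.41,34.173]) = [5.41,19.3,34.173]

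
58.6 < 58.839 True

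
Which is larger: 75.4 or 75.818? 75.818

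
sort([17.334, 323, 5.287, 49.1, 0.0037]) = [0.0037, 5.287, 17.334, 49.1, 323]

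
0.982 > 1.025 False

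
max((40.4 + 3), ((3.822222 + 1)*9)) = 43.4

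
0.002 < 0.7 True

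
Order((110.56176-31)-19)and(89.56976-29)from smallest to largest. ((110.56176-31)-19), (89.56976-29)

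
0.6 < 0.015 False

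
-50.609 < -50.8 False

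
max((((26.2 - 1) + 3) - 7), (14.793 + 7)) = 21.793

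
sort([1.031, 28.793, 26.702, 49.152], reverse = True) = [49.152, 28.793, 26.702, 1.031]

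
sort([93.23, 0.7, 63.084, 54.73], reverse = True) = [93.23, 63.084, 54.73, 0.7]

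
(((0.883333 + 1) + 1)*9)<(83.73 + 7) True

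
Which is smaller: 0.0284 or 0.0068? 0.0068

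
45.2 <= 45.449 True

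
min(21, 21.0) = 21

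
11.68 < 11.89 True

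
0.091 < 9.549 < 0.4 False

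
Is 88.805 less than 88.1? No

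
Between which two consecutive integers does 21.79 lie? 21 and 22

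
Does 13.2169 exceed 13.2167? Yes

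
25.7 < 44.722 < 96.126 True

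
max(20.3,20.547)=20.547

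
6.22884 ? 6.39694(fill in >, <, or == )<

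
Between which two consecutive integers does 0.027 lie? 0 and 1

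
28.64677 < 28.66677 True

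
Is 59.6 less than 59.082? No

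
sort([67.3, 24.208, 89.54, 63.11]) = [24.208, 63.11, 67.3, 89.54]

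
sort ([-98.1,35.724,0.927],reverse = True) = [35.724,0.927,-98.1]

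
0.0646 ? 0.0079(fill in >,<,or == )>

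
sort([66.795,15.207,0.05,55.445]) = [0.05,15.207,55.445,66.795]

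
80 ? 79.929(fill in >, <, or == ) >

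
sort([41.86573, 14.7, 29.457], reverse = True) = [41.86573, 29.457, 14.7]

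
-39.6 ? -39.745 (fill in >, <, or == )>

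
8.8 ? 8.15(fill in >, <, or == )>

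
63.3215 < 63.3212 False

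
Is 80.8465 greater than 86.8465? No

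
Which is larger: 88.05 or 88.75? 88.75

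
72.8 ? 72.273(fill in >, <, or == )>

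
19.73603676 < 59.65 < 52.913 False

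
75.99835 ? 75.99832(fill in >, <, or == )>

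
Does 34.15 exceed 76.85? No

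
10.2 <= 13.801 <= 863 True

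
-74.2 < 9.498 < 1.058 False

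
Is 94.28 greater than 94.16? Yes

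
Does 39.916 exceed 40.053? No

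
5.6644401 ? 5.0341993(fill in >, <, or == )>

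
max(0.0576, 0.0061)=0.0576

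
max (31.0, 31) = 31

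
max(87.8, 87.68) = 87.8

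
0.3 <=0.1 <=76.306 False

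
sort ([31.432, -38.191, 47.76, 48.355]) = [-38.191, 31.432, 47.76, 48.355]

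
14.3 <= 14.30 True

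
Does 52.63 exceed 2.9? Yes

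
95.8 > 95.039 True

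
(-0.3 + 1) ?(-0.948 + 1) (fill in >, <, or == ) >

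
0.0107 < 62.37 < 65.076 True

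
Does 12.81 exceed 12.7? Yes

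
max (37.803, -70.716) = 37.803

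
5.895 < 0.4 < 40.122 False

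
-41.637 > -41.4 False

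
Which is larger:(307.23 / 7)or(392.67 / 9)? (307.23 / 7)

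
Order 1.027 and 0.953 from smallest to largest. 0.953,1.027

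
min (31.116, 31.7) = 31.116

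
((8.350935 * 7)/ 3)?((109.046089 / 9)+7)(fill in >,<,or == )>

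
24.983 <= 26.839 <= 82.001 True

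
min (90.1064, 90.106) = 90.106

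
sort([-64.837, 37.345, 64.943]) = [-64.837, 37.345, 64.943]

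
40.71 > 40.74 False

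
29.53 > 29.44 True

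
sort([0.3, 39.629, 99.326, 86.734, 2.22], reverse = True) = [99.326, 86.734, 39.629, 2.22, 0.3]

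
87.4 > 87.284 True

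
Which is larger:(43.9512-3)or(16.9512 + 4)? (43.9512-3)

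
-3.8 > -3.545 False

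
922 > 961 False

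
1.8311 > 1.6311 True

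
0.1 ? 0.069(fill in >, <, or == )>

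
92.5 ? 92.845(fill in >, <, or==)<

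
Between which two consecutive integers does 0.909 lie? 0 and 1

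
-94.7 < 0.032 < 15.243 True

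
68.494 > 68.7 False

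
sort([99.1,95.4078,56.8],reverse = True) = [99.1,95.4078,56.8]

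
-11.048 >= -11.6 True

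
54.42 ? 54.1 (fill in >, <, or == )>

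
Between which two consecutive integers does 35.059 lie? 35 and 36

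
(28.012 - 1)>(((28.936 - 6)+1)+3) True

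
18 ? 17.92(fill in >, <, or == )>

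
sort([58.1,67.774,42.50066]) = [42.50066,58.1,67.774]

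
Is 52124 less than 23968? No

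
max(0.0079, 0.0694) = 0.0694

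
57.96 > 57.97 False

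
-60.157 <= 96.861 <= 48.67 False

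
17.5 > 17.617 False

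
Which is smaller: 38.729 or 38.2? 38.2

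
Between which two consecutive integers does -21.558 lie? -22 and -21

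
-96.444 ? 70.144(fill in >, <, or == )<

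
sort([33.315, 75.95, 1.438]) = [1.438, 33.315, 75.95]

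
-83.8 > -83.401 False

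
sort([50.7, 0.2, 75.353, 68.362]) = [0.2, 50.7, 68.362, 75.353]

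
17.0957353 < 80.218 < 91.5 True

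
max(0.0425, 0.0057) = 0.0425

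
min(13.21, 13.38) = 13.21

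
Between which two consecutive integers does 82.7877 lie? 82 and 83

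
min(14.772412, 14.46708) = 14.46708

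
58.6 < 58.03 False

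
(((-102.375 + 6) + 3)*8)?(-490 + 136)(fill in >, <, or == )<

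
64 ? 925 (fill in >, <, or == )<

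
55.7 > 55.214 True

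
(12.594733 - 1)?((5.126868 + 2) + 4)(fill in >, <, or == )>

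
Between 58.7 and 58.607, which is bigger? 58.7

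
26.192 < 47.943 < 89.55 True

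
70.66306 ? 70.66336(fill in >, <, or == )<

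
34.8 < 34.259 False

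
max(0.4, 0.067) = 0.4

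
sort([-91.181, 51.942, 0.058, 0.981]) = [-91.181, 0.058, 0.981, 51.942]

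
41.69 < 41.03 False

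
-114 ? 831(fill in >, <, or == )<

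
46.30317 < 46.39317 True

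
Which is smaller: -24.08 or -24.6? -24.6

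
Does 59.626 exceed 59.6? Yes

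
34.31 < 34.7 True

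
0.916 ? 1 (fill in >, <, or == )<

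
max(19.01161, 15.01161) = 19.01161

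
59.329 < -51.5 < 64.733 False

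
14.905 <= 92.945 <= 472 True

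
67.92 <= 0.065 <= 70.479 False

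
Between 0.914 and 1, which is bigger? 1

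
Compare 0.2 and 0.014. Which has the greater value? 0.2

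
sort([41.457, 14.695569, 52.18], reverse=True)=[52.18, 41.457, 14.695569]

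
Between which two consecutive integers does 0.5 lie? 0 and 1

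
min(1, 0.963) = 0.963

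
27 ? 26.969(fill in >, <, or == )>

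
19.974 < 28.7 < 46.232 True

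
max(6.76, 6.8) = 6.8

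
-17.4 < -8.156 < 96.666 True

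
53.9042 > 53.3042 True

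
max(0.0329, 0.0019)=0.0329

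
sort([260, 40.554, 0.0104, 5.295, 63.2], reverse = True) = [260, 63.2, 40.554, 5.295, 0.0104]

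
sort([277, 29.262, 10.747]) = [10.747, 29.262, 277]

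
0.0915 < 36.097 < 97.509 True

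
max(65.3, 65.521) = 65.521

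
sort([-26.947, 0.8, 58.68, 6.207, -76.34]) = [-76.34, -26.947, 0.8, 6.207, 58.68]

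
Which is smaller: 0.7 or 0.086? 0.086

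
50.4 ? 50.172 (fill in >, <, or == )>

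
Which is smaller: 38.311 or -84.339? -84.339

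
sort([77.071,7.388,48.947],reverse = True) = [77.071,48.947,7.388]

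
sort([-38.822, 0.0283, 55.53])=[-38.822, 0.0283, 55.53]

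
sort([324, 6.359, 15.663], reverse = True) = [324, 15.663, 6.359]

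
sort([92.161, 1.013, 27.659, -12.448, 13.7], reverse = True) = [92.161, 27.659, 13.7, 1.013, -12.448]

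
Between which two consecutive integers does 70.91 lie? 70 and 71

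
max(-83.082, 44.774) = 44.774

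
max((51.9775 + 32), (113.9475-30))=83.9775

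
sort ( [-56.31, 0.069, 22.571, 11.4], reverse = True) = [22.571, 11.4, 0.069, -56.31]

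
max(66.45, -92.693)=66.45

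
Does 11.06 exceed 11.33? No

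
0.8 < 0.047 False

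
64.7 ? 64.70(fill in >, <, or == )==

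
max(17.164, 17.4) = 17.4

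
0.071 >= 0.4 False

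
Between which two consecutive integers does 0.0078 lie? 0 and 1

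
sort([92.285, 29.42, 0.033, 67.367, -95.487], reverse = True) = [92.285, 67.367, 29.42, 0.033, -95.487]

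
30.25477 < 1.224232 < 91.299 False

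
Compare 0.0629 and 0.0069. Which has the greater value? 0.0629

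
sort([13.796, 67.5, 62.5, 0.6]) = [0.6, 13.796, 62.5, 67.5]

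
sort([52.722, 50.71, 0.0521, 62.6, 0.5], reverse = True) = [62.6, 52.722, 50.71, 0.5, 0.0521]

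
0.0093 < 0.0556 True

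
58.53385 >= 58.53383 True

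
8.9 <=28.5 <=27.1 False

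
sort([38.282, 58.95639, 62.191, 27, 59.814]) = [27, 38.282, 58.95639, 59.814, 62.191]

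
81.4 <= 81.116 False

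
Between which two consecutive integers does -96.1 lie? -97 and -96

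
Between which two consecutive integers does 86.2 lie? 86 and 87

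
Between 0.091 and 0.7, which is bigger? 0.7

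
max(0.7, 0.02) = 0.7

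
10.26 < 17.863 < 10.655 False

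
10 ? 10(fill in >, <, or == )==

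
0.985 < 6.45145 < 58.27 True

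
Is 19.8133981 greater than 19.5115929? Yes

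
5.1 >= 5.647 False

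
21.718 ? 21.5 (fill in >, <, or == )>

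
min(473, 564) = 473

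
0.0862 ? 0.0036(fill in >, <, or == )>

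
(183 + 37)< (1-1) False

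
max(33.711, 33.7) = 33.711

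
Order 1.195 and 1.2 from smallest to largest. 1.195,1.2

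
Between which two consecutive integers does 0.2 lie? 0 and 1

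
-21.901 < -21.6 True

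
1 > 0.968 True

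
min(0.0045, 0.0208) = 0.0045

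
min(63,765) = 63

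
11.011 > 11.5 False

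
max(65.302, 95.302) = 95.302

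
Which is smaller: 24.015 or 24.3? 24.015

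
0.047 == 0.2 False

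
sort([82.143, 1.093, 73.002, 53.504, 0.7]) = [0.7, 1.093, 53.504, 73.002, 82.143]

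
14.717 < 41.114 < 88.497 True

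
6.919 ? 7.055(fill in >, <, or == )<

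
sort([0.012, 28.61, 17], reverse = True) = [28.61, 17, 0.012]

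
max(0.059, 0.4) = 0.4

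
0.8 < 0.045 False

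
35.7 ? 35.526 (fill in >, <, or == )>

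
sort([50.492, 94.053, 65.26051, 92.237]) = [50.492, 65.26051, 92.237, 94.053]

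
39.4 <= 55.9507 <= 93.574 True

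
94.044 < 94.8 True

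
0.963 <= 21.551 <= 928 True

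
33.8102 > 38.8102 False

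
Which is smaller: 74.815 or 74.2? 74.2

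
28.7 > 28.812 False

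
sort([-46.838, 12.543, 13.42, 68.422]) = [-46.838, 12.543, 13.42, 68.422]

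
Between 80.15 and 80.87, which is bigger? 80.87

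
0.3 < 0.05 False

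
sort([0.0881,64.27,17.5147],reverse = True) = [64.27,17.5147,0.0881]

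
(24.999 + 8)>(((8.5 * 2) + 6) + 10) False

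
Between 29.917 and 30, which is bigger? 30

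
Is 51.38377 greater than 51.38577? No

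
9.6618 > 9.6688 False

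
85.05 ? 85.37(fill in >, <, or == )<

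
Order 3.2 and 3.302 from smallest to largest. 3.2, 3.302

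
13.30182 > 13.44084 False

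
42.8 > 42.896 False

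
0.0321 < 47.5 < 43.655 False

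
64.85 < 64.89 True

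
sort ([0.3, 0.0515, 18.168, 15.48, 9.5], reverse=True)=[18.168, 15.48, 9.5, 0.3, 0.0515]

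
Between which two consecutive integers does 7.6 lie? 7 and 8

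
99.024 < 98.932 False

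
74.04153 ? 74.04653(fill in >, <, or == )<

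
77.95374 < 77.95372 False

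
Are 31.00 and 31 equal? Yes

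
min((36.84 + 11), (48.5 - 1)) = 47.5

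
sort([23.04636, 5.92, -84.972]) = [-84.972, 5.92, 23.04636]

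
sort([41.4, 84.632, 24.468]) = [24.468, 41.4, 84.632]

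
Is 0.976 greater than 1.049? No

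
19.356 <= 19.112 False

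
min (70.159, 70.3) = 70.159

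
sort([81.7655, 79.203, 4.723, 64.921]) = [4.723, 64.921, 79.203, 81.7655]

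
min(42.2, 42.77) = 42.2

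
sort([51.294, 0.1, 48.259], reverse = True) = [51.294, 48.259, 0.1]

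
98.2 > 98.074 True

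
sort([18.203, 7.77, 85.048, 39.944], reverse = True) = [85.048, 39.944, 18.203, 7.77]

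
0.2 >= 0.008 True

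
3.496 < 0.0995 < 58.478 False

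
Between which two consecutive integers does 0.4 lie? 0 and 1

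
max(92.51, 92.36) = 92.51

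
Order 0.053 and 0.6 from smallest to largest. 0.053, 0.6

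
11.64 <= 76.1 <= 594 True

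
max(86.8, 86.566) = 86.8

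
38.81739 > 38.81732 True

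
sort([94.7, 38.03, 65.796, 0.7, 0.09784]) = [0.09784, 0.7, 38.03, 65.796, 94.7]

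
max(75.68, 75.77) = 75.77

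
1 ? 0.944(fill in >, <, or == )>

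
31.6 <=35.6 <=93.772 True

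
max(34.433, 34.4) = 34.433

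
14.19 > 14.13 True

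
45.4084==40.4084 False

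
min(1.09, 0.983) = 0.983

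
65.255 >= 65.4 False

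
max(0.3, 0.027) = 0.3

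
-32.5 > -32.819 True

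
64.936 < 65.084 True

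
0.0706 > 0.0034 True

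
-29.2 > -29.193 False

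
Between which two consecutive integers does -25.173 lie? -26 and -25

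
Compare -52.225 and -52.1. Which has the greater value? -52.1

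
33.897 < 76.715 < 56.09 False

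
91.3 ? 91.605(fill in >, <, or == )<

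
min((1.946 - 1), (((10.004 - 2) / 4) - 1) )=0.946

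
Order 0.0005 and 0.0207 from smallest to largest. 0.0005, 0.0207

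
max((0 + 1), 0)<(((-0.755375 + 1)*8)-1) False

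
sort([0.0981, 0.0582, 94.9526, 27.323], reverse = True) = [94.9526, 27.323, 0.0981, 0.0582]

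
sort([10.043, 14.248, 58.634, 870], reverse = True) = [870, 58.634, 14.248, 10.043]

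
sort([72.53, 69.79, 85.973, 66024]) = [69.79, 72.53, 85.973, 66024]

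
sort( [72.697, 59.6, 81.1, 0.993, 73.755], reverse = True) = [81.1, 73.755, 72.697, 59.6, 0.993]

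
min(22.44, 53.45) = 22.44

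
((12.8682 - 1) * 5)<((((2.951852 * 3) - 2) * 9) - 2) True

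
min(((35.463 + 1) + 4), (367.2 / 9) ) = 40.463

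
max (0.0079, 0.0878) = 0.0878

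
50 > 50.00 False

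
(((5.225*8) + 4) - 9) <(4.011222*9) False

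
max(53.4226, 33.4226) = 53.4226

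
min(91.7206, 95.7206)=91.7206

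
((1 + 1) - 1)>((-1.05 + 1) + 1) True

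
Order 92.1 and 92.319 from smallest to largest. 92.1, 92.319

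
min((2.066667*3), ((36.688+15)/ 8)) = 6.200001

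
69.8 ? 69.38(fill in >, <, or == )>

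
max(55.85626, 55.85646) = 55.85646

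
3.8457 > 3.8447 True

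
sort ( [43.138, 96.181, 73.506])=[43.138, 73.506, 96.181]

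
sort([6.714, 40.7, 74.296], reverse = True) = [74.296, 40.7, 6.714]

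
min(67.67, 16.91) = 16.91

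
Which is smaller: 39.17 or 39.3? 39.17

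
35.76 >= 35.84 False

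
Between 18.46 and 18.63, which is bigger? 18.63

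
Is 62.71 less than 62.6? No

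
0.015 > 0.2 False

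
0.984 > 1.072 False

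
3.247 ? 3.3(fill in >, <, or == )<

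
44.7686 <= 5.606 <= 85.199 False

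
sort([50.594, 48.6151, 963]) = [48.6151, 50.594, 963]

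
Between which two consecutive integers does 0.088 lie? 0 and 1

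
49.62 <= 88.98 True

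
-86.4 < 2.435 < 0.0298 False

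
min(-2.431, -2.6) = -2.6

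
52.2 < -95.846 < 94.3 False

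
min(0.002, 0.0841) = 0.002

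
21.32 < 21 False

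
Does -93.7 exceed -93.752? Yes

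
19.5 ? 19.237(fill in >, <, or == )>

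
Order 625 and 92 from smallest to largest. 92, 625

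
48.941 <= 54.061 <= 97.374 True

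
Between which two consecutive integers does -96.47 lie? -97 and -96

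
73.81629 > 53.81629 True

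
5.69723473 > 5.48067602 True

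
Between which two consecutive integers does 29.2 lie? 29 and 30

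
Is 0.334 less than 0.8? Yes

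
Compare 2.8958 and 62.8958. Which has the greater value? 62.8958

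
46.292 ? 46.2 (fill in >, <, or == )>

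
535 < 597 True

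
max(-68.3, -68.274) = -68.274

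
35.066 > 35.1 False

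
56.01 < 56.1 True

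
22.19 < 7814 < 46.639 False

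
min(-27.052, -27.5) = -27.5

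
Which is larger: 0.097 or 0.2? 0.2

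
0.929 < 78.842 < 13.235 False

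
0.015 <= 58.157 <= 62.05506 True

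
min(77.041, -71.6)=-71.6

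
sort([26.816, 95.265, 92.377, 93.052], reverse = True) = [95.265, 93.052, 92.377, 26.816]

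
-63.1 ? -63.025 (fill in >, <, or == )<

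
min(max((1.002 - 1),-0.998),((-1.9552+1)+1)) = 0.002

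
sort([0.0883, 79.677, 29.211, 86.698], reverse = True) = [86.698, 79.677, 29.211, 0.0883]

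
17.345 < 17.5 True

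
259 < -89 False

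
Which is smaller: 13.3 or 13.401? 13.3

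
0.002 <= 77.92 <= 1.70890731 False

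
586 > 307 True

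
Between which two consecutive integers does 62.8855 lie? 62 and 63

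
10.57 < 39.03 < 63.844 True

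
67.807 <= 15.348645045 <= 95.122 False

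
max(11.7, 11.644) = 11.7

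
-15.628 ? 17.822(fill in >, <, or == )<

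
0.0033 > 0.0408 False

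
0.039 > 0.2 False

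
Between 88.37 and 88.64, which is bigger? 88.64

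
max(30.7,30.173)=30.7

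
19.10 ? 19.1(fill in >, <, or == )==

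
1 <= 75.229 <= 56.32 False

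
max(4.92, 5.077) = 5.077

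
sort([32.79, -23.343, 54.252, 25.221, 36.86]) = [-23.343, 25.221, 32.79, 36.86, 54.252]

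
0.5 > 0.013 True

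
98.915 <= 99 True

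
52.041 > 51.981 True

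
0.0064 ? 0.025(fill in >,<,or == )<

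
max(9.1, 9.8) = 9.8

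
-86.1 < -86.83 False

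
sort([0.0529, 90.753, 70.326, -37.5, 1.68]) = [-37.5, 0.0529, 1.68, 70.326, 90.753]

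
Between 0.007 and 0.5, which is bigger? 0.5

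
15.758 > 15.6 True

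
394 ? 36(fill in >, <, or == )>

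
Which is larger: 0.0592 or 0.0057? 0.0592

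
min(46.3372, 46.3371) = 46.3371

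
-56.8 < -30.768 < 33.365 True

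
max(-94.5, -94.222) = -94.222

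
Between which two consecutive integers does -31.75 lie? -32 and -31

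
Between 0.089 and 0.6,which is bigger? 0.6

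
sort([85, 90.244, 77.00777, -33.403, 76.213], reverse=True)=[90.244, 85, 77.00777, 76.213, -33.403]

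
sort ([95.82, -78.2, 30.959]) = [-78.2, 30.959, 95.82]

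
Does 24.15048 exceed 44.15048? No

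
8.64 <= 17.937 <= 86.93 True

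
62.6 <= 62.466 False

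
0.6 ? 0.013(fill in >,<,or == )>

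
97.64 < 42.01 False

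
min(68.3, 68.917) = 68.3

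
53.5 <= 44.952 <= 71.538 False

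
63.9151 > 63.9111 True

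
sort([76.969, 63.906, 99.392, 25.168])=[25.168, 63.906, 76.969, 99.392]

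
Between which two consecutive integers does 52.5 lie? 52 and 53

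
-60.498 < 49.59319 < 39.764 False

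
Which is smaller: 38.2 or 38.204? 38.2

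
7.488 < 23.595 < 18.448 False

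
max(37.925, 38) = 38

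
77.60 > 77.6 False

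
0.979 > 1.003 False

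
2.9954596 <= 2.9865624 False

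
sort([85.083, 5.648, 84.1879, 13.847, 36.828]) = [5.648, 13.847, 36.828, 84.1879, 85.083]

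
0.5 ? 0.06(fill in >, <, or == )>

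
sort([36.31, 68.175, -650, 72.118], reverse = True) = [72.118, 68.175, 36.31, -650]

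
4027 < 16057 True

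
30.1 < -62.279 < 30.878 False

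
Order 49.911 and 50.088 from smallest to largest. 49.911, 50.088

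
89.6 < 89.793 True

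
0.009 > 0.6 False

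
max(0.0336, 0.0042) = 0.0336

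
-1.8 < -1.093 True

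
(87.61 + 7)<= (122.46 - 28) False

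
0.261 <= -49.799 False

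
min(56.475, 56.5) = 56.475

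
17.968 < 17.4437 False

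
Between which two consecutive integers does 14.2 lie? 14 and 15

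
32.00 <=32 True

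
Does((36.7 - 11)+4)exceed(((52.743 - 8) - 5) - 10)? No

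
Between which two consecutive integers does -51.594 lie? -52 and -51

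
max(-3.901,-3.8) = -3.8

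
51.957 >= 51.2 True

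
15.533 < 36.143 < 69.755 True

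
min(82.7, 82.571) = 82.571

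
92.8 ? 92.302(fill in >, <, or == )>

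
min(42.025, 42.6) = 42.025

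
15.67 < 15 False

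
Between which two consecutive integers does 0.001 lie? 0 and 1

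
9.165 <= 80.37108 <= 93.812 True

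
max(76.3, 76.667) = 76.667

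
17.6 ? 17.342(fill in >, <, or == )>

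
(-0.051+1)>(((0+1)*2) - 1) False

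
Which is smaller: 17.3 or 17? 17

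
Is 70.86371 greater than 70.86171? Yes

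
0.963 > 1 False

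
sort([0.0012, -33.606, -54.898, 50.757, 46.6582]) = [-54.898, -33.606, 0.0012, 46.6582, 50.757]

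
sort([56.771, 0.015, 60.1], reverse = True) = [60.1, 56.771, 0.015]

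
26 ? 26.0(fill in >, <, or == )==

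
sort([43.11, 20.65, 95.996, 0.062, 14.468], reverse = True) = [95.996, 43.11, 20.65, 14.468, 0.062]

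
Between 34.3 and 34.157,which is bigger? 34.3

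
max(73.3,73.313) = 73.313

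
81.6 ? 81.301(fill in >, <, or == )>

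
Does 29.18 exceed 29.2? No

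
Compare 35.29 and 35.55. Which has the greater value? 35.55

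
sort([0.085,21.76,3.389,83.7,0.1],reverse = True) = [83.7,21.76,3.389,0.1,0.085]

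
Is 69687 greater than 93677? No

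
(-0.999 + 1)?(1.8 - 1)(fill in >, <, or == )<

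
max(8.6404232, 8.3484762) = 8.6404232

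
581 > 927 False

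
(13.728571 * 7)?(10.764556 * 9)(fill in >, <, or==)<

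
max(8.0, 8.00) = 8.00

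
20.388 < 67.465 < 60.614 False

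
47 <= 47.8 True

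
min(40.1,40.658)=40.1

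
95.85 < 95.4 False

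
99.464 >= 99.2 True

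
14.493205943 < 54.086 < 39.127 False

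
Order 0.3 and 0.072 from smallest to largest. 0.072, 0.3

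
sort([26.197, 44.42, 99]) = [26.197, 44.42, 99]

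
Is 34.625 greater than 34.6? Yes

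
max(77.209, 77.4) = 77.4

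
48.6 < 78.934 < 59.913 False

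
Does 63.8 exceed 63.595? Yes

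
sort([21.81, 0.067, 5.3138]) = [0.067, 5.3138, 21.81]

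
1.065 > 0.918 True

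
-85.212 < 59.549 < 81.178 True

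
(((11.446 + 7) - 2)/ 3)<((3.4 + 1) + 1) False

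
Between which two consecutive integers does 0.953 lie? 0 and 1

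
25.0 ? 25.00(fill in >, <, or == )==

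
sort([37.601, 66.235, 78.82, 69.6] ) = [37.601, 66.235, 69.6, 78.82]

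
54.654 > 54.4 True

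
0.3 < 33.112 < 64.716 True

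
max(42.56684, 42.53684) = 42.56684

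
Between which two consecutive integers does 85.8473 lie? 85 and 86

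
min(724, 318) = 318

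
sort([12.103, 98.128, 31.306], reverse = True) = [98.128, 31.306, 12.103]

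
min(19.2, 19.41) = 19.2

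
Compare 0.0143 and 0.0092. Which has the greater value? 0.0143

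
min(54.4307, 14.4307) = 14.4307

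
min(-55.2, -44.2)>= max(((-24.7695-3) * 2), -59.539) True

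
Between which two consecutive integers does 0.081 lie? 0 and 1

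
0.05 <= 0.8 True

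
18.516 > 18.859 False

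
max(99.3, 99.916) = 99.916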